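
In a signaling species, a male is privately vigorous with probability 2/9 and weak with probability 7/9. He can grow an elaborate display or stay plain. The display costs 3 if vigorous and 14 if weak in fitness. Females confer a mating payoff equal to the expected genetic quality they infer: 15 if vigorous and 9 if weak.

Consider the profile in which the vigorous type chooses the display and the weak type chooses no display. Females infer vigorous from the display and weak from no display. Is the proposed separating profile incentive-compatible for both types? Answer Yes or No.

Under these beliefs, the display earns mating payoff 15 and no display earns mating payoff 9.
vigorous: the display nets 15 − 3 = 12; no display nets 9. vigorous prefers the display.
weak: the display nets 15 − 14 = 1; no display nets 9. weak prefers no display.
Neither type deviates, so the separating profile is an equilibrium.

Yes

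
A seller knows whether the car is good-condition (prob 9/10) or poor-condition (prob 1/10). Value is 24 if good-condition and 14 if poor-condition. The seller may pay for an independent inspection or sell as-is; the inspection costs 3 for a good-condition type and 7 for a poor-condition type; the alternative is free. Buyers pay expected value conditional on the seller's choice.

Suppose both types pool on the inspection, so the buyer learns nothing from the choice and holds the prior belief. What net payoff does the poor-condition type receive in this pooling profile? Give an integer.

Pooled price = 9/10·24 + 1/10·14 = 23.
poor-condition pays cost 7 for the inspection, so net payoff = 23 − 7 = 16.

16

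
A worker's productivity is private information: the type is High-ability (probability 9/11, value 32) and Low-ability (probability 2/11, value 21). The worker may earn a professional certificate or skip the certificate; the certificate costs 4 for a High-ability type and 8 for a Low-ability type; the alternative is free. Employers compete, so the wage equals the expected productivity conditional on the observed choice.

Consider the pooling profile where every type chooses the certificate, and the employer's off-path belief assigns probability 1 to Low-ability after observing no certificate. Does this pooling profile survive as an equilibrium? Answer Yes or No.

Yes

On path, the employer holds the prior and pays 9/11·32 + 2/11·21 = 30. Off path (no certificate), believing Low-ability, it pays 21.
High-ability: the certificate nets 30 − 4 = 26; no certificate nets 21. High-ability stays.
Low-ability: the certificate nets 30 − 8 = 22; no certificate nets 21. Low-ability stays.
No type deviates, so pooling is sustained.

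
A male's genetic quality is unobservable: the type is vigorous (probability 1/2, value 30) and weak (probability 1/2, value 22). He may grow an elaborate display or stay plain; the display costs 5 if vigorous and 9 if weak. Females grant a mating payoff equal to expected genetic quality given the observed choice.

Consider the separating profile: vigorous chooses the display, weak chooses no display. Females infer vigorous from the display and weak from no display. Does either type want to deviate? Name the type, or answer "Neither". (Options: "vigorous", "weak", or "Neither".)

Neither

The display pays 30; no display pays 22.
vigorous: assigned the display, nets 30 − 5 = 25; deviating to no display nets 22.
weak: assigned no display, nets 22; deviating to the display nets 30 − 9 = 21.
Both types strictly prefer their assigned action; no profitable deviation.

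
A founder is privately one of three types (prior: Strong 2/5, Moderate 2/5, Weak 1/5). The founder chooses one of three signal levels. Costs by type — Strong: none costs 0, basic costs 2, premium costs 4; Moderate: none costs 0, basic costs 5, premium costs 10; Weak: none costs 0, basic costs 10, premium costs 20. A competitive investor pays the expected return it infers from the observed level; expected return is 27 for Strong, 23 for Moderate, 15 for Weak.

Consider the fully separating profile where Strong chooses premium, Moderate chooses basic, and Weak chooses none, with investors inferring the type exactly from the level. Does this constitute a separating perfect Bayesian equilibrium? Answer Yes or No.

Separating valuations: premium → 27, basic → 23, none → 15.
Strong (assigned premium): none: 15 − 0 = 15; basic: 23 − 2 = 21; premium: 27 − 4 = 23. Strong stays.
Moderate (assigned basic): none: 15 − 0 = 15; basic: 23 − 5 = 18; premium: 27 − 10 = 17. Moderate stays.
Weak (assigned none): none: 15 − 0 = 15; basic: 23 − 10 = 13; premium: 27 − 20 = 7. Weak stays.
Every type prefers its assigned level; separation holds.

Yes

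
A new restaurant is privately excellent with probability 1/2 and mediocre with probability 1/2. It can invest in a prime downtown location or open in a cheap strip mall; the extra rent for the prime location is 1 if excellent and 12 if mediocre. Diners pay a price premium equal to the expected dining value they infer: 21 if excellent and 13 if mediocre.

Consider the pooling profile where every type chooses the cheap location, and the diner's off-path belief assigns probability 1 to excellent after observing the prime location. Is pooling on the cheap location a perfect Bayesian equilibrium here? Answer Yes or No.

No

On path, the diner holds the prior and pays 1/2·21 + 1/2·13 = 17. Off path (the prime location), believing excellent, it pays 21.
excellent: the cheap location nets 17; the prime location nets 21 − 1 = 20. excellent would deviate.
mediocre: the cheap location nets 17; the prime location nets 21 − 12 = 9. mediocre stays.
A type deviates, so pooling fails.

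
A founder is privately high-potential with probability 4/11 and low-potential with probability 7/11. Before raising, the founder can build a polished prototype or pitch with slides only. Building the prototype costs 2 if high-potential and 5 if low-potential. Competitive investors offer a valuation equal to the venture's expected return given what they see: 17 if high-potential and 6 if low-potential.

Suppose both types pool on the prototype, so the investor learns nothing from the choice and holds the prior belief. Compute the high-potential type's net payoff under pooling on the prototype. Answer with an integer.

Pooled valuation = 4/11·17 + 7/11·6 = 10.
high-potential pays cost 2 for the prototype, so net payoff = 10 − 2 = 8.

8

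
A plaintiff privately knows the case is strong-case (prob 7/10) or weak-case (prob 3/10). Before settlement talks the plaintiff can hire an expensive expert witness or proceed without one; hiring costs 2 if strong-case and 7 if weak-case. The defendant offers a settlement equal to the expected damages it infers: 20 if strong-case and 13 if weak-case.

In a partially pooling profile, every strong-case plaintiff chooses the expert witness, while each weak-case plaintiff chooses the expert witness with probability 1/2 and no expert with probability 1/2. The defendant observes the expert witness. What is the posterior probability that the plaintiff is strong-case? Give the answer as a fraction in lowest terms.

P(the expert witness) = (7/10)·1 + (3/10)·(1/2) = 17/20.
By Bayes' rule, P(strong-case | the expert witness) = (7/10) / (17/20) = 14/17.

14/17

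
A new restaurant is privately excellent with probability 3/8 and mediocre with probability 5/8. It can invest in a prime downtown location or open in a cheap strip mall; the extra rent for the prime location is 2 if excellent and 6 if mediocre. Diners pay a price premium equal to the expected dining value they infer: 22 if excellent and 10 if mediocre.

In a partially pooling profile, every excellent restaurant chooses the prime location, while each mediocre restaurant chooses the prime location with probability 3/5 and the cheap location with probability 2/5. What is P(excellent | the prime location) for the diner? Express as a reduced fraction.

1/2

P(the prime location) = (3/8)·1 + (5/8)·(3/5) = 3/4.
By Bayes' rule, P(excellent | the prime location) = (3/8) / (3/4) = 1/2.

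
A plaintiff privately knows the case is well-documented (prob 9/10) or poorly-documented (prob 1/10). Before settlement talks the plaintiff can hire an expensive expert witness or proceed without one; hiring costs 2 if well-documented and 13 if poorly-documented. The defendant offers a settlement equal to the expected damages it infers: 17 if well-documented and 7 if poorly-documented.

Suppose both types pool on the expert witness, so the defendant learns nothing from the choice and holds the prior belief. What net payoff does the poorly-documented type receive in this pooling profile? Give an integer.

Pooled settlement = 9/10·17 + 1/10·7 = 16.
poorly-documented pays cost 13 for the expert witness, so net payoff = 16 − 13 = 3.

3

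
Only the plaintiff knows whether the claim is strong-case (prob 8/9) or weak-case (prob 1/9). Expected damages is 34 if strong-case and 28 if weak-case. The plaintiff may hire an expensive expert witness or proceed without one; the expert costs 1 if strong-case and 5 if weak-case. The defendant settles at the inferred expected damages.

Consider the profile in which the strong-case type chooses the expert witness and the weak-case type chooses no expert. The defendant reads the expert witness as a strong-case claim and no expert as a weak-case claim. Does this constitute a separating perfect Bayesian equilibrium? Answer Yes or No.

Under these beliefs, the expert witness earns settlement 34 and no expert earns settlement 28.
strong-case: the expert witness nets 34 − 1 = 33; no expert nets 28. strong-case prefers the expert witness.
weak-case: the expert witness nets 34 − 5 = 29; no expert nets 28. weak-case would deviate to the expert witness.
weak-case has a profitable deviation, so the profile is not an equilibrium.

No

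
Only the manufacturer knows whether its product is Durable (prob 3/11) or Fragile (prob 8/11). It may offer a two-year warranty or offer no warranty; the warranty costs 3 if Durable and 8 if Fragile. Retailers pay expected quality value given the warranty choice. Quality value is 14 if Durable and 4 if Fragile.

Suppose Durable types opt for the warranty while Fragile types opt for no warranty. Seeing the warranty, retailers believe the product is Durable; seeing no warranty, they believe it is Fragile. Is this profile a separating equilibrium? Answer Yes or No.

No

Under these beliefs, the warranty earns price 14 and no warranty earns price 4.
Durable: the warranty nets 14 − 3 = 11; no warranty nets 4. Durable prefers the warranty.
Fragile: the warranty nets 14 − 8 = 6; no warranty nets 4. Fragile would deviate to the warranty.
Fragile has a profitable deviation, so the profile is not an equilibrium.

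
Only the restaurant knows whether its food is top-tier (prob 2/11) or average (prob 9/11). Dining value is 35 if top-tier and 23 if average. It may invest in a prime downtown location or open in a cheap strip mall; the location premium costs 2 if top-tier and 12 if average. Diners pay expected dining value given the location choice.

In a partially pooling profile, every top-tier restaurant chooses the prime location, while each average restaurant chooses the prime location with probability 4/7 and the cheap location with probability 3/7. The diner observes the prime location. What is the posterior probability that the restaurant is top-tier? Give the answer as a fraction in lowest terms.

P(the prime location) = (2/11)·1 + (9/11)·(4/7) = 50/77.
By Bayes' rule, P(top-tier | the prime location) = (2/11) / (50/77) = 7/25.

7/25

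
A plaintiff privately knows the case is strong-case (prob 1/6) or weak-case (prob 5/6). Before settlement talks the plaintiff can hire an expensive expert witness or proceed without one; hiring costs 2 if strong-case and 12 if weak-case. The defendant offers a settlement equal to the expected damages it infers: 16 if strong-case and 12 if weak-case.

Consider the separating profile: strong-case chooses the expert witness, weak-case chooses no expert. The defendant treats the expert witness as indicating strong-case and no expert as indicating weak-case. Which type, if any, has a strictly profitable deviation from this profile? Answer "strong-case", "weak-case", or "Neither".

Neither

The expert witness pays 16; no expert pays 12.
strong-case: assigned the expert witness, nets 16 − 2 = 14; deviating to no expert nets 12.
weak-case: assigned no expert, nets 12; deviating to the expert witness nets 16 − 12 = 4.
Both types strictly prefer their assigned action; no profitable deviation.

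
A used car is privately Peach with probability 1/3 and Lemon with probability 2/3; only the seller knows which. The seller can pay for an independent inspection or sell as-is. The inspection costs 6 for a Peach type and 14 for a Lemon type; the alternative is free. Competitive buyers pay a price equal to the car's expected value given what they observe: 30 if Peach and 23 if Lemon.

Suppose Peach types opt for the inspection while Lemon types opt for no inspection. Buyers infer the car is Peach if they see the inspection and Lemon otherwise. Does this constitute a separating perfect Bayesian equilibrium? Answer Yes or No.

Under these beliefs, the inspection earns price 30 and no inspection earns price 23.
Peach: the inspection nets 30 − 6 = 24; no inspection nets 23. Peach prefers the inspection.
Lemon: the inspection nets 30 − 14 = 16; no inspection nets 23. Lemon prefers no inspection.
Neither type deviates, so the separating profile is an equilibrium.

Yes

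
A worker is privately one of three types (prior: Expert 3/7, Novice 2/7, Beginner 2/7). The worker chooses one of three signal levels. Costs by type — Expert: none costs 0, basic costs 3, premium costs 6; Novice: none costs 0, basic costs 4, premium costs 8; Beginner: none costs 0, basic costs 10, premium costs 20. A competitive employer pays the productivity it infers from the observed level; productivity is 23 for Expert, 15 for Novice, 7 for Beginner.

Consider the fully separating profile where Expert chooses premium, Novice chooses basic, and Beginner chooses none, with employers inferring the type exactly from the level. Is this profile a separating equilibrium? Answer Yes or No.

Separating wages: premium → 23, basic → 15, none → 7.
Expert (assigned premium): none: 7 − 0 = 7; basic: 15 − 3 = 12; premium: 23 − 6 = 17. Expert stays.
Novice (assigned basic): none: 7 − 0 = 7; basic: 15 − 4 = 11; premium: 23 − 8 = 15. Novice prefers premium.
Beginner (assigned none): none: 7 − 0 = 7; basic: 15 − 10 = 5; premium: 23 − 20 = 3. Beginner stays.
At least one type deviates; the separating profile fails.

No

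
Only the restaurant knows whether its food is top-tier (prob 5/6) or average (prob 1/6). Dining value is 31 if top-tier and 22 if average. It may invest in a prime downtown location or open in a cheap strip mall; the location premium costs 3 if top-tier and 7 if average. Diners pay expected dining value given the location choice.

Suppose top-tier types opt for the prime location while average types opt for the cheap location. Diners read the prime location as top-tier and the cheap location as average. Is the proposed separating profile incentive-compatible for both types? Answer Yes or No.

No

Under these beliefs, the prime location earns price premium 31 and the cheap location earns price premium 22.
top-tier: the prime location nets 31 − 3 = 28; the cheap location nets 22. top-tier prefers the prime location.
average: the prime location nets 31 − 7 = 24; the cheap location nets 22. average would deviate to the prime location.
average has a profitable deviation, so the profile is not an equilibrium.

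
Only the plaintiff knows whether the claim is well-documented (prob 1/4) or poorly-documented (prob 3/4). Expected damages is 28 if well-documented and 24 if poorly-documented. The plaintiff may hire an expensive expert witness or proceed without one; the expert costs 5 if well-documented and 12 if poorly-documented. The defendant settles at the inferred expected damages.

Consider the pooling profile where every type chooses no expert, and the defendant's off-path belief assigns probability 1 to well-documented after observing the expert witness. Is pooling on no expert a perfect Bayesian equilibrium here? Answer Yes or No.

Yes

On path, the defendant holds the prior and pays 1/4·28 + 3/4·24 = 25. Off path (the expert witness), believing well-documented, it pays 28.
well-documented: no expert nets 25; the expert witness nets 28 − 5 = 23. well-documented stays.
poorly-documented: no expert nets 25; the expert witness nets 28 − 12 = 16. poorly-documented stays.
No type deviates, so pooling is sustained.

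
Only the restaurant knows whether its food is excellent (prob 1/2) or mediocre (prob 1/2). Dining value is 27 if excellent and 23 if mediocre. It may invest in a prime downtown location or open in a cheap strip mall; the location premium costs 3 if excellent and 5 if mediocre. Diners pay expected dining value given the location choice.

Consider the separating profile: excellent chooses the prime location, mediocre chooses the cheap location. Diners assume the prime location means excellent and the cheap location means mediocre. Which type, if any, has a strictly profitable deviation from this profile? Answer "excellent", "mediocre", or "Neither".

Neither

The prime location pays 27; the cheap location pays 23.
excellent: assigned the prime location, nets 27 − 3 = 24; deviating to the cheap location nets 23.
mediocre: assigned the cheap location, nets 23; deviating to the prime location nets 27 − 5 = 22.
Both types strictly prefer their assigned action; no profitable deviation.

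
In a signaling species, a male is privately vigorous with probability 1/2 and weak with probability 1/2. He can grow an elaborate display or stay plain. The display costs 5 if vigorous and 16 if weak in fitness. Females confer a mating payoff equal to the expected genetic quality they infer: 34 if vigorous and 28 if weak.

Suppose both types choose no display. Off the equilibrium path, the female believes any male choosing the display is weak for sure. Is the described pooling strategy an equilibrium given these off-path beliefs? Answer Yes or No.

On path, the female holds the prior and pays 1/2·34 + 1/2·28 = 31. Off path (the display), believing weak, it pays 28.
vigorous: no display nets 31; the display nets 28 − 5 = 23. vigorous stays.
weak: no display nets 31; the display nets 28 − 16 = 12. weak stays.
No type deviates, so pooling is sustained.

Yes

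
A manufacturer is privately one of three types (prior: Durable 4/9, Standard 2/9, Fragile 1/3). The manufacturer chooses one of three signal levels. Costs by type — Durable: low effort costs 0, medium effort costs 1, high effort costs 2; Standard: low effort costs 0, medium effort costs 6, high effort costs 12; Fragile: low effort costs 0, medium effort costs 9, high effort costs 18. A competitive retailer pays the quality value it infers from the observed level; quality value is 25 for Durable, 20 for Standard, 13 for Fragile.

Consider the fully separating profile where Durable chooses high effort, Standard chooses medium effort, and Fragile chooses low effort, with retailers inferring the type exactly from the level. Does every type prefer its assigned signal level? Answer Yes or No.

Separating prices: high effort → 25, medium effort → 20, low effort → 13.
Durable (assigned high effort): low effort: 13 − 0 = 13; medium effort: 20 − 1 = 19; high effort: 25 − 2 = 23. Durable stays.
Standard (assigned medium effort): low effort: 13 − 0 = 13; medium effort: 20 − 6 = 14; high effort: 25 − 12 = 13. Standard stays.
Fragile (assigned low effort): low effort: 13 − 0 = 13; medium effort: 20 − 9 = 11; high effort: 25 − 18 = 7. Fragile stays.
Every type prefers its assigned level; separation holds.

Yes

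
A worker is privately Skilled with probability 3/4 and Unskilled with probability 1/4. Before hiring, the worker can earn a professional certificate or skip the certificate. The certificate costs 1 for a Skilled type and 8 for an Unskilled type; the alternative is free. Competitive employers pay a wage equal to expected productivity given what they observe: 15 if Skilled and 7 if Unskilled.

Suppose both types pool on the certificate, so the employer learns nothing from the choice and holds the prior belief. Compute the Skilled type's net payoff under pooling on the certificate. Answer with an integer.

12

Pooled wage = 3/4·15 + 1/4·7 = 13.
Skilled pays cost 1 for the certificate, so net payoff = 13 − 1 = 12.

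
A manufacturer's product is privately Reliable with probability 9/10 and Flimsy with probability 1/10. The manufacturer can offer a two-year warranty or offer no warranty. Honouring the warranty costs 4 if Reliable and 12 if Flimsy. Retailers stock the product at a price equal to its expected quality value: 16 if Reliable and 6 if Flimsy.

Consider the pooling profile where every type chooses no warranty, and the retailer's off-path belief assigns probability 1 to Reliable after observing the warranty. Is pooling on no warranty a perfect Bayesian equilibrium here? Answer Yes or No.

On path, the retailer holds the prior and pays 9/10·16 + 1/10·6 = 15. Off path (the warranty), believing Reliable, it pays 16.
Reliable: no warranty nets 15; the warranty nets 16 − 4 = 12. Reliable stays.
Flimsy: no warranty nets 15; the warranty nets 16 − 12 = 4. Flimsy stays.
No type deviates, so pooling is sustained.

Yes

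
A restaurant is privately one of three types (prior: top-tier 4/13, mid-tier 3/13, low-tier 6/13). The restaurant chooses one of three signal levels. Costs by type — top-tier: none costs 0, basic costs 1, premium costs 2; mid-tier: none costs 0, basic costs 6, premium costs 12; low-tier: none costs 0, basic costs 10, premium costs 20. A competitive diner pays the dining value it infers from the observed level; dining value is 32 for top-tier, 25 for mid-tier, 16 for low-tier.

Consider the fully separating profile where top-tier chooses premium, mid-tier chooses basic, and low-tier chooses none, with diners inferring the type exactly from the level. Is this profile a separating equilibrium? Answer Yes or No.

No

Separating price premiums: premium → 32, basic → 25, none → 16.
top-tier (assigned premium): none: 16 − 0 = 16; basic: 25 − 1 = 24; premium: 32 − 2 = 30. top-tier stays.
mid-tier (assigned basic): none: 16 − 0 = 16; basic: 25 − 6 = 19; premium: 32 − 12 = 20. mid-tier prefers premium.
low-tier (assigned none): none: 16 − 0 = 16; basic: 25 − 10 = 15; premium: 32 − 20 = 12. low-tier stays.
At least one type deviates; the separating profile fails.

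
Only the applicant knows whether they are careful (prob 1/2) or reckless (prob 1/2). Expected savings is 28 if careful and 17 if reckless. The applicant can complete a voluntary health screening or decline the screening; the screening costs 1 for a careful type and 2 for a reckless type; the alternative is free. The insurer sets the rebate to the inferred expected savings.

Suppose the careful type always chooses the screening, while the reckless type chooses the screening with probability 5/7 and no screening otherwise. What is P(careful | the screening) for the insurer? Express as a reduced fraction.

P(the screening) = (1/2)·1 + (1/2)·(5/7) = 6/7.
By Bayes' rule, P(careful | the screening) = (1/2) / (6/7) = 7/12.

7/12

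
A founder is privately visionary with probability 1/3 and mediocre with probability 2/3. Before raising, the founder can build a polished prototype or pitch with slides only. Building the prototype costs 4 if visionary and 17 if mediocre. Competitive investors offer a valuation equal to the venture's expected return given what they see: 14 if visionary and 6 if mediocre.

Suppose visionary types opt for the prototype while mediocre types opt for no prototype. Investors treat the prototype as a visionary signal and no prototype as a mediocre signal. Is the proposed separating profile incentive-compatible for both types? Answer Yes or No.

Under these beliefs, the prototype earns valuation 14 and no prototype earns valuation 6.
visionary: the prototype nets 14 − 4 = 10; no prototype nets 6. visionary prefers the prototype.
mediocre: the prototype nets 14 − 17 = -3; no prototype nets 6. mediocre prefers no prototype.
Neither type deviates, so the separating profile is an equilibrium.

Yes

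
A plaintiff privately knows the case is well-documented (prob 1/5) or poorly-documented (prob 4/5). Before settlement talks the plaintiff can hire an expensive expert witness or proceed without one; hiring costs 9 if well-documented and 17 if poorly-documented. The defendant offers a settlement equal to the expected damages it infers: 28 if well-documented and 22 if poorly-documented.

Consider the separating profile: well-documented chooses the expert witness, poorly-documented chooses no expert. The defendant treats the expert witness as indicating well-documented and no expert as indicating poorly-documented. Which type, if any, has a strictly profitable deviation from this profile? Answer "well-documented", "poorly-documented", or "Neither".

The expert witness pays 28; no expert pays 22.
well-documented: assigned the expert witness, nets 28 − 9 = 19; deviating to no expert nets 22.
poorly-documented: assigned no expert, nets 22; deviating to the expert witness nets 28 − 17 = 11.
The well-documented type gains 3 by deviating.

well-documented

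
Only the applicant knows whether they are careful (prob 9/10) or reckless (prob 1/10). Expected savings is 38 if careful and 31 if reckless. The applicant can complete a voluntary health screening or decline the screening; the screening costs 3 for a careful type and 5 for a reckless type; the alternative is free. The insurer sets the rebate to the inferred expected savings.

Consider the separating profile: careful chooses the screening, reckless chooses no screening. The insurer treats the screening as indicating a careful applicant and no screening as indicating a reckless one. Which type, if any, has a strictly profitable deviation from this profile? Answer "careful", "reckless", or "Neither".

reckless

The screening pays 38; no screening pays 31.
careful: assigned the screening, nets 38 − 3 = 35; deviating to no screening nets 31.
reckless: assigned no screening, nets 31; deviating to the screening nets 38 − 5 = 33.
The reckless type gains 2 by deviating.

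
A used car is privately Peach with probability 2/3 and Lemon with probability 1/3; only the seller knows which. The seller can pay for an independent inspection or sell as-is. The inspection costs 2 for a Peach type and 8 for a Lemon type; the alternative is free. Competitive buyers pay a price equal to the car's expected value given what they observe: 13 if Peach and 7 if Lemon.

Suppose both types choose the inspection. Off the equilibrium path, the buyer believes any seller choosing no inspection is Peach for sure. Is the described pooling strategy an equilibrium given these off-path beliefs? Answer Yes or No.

On path, the buyer holds the prior and pays 2/3·13 + 1/3·7 = 11. Off path (no inspection), believing Peach, it pays 13.
Peach: the inspection nets 11 − 2 = 9; no inspection nets 13. Peach would deviate.
Lemon: the inspection nets 11 − 8 = 3; no inspection nets 13. Lemon would deviate.
A type deviates, so pooling fails.

No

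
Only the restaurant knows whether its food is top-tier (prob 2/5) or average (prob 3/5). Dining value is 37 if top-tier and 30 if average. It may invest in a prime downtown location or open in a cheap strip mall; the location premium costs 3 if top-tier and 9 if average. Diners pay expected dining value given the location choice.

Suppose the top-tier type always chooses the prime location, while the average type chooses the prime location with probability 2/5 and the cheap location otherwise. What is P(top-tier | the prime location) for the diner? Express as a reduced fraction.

P(the prime location) = (2/5)·1 + (3/5)·(2/5) = 16/25.
By Bayes' rule, P(top-tier | the prime location) = (2/5) / (16/25) = 5/8.

5/8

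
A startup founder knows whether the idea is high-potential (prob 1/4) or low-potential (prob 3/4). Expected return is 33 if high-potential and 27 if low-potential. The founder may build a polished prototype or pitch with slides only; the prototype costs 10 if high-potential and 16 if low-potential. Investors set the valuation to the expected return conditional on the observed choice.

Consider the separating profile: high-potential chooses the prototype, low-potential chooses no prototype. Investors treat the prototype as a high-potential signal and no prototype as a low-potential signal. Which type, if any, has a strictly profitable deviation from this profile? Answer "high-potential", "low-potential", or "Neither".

high-potential

The prototype pays 33; no prototype pays 27.
high-potential: assigned the prototype, nets 33 − 10 = 23; deviating to no prototype nets 27.
low-potential: assigned no prototype, nets 27; deviating to the prototype nets 33 − 16 = 17.
The high-potential type gains 4 by deviating.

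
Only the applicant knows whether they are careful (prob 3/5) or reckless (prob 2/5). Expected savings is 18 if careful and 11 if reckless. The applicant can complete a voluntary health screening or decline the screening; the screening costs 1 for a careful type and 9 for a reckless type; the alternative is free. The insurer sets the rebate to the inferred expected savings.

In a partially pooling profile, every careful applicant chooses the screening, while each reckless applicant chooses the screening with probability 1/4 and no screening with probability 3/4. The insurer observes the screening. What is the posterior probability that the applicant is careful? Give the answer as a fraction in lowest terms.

P(the screening) = (3/5)·1 + (2/5)·(1/4) = 7/10.
By Bayes' rule, P(careful | the screening) = (3/5) / (7/10) = 6/7.

6/7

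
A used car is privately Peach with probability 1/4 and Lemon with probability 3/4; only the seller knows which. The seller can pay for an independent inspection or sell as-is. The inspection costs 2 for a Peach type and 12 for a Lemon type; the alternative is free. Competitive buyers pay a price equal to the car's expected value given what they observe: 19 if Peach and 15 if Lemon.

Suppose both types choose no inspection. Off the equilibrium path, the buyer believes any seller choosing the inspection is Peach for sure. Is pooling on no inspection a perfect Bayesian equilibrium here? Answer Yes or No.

No

On path, the buyer holds the prior and pays 1/4·19 + 3/4·15 = 16. Off path (the inspection), believing Peach, it pays 19.
Peach: no inspection nets 16; the inspection nets 19 − 2 = 17. Peach would deviate.
Lemon: no inspection nets 16; the inspection nets 19 − 12 = 7. Lemon stays.
A type deviates, so pooling fails.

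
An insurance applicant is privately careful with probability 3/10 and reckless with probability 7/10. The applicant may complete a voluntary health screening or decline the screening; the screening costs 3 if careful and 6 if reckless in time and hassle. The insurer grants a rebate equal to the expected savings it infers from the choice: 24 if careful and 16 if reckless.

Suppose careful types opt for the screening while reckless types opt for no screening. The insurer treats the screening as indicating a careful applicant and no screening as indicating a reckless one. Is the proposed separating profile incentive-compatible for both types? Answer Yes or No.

Under these beliefs, the screening earns rebate 24 and no screening earns rebate 16.
careful: the screening nets 24 − 3 = 21; no screening nets 16. careful prefers the screening.
reckless: the screening nets 24 − 6 = 18; no screening nets 16. reckless would deviate to the screening.
reckless has a profitable deviation, so the profile is not an equilibrium.

No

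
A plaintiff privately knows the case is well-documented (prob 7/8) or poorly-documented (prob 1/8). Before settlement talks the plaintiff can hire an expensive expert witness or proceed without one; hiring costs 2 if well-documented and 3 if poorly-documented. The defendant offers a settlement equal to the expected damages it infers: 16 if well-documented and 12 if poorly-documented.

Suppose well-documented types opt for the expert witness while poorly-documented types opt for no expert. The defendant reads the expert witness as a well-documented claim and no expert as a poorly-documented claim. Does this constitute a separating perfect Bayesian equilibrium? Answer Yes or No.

Under these beliefs, the expert witness earns settlement 16 and no expert earns settlement 12.
well-documented: the expert witness nets 16 − 2 = 14; no expert nets 12. well-documented prefers the expert witness.
poorly-documented: the expert witness nets 16 − 3 = 13; no expert nets 12. poorly-documented would deviate to the expert witness.
poorly-documented has a profitable deviation, so the profile is not an equilibrium.

No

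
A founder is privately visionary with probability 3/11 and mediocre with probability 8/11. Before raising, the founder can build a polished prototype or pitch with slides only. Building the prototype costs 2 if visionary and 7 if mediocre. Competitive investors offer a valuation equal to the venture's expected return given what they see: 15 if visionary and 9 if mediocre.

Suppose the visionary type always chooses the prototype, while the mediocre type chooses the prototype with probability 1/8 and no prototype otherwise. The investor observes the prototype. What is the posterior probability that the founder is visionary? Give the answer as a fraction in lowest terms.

P(the prototype) = (3/11)·1 + (8/11)·(1/8) = 4/11.
By Bayes' rule, P(visionary | the prototype) = (3/11) / (4/11) = 3/4.

3/4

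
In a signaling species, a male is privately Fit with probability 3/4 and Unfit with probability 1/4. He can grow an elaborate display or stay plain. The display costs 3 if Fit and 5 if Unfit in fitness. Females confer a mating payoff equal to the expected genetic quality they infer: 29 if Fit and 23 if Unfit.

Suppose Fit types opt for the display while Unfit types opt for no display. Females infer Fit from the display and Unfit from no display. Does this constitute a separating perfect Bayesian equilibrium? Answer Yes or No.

No

Under these beliefs, the display earns mating payoff 29 and no display earns mating payoff 23.
Fit: the display nets 29 − 3 = 26; no display nets 23. Fit prefers the display.
Unfit: the display nets 29 − 5 = 24; no display nets 23. Unfit would deviate to the display.
Unfit has a profitable deviation, so the profile is not an equilibrium.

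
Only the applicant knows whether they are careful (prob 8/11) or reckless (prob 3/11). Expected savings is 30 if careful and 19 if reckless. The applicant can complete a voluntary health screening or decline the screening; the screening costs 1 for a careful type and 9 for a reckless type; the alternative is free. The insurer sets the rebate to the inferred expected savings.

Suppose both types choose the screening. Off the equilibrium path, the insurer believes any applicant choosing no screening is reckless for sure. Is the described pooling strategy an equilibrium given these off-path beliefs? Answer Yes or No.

On path, the insurer holds the prior and pays 8/11·30 + 3/11·19 = 27. Off path (no screening), believing reckless, it pays 19.
careful: the screening nets 27 − 1 = 26; no screening nets 19. careful stays.
reckless: the screening nets 27 − 9 = 18; no screening nets 19. reckless would deviate.
A type deviates, so pooling fails.

No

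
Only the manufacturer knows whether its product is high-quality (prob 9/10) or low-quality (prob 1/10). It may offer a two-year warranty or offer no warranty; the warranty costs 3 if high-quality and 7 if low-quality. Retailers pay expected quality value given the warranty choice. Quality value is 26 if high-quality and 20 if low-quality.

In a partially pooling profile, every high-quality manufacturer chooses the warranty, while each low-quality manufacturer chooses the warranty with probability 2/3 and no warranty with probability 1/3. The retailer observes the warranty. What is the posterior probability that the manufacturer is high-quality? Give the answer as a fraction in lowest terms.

P(the warranty) = (9/10)·1 + (1/10)·(2/3) = 29/30.
By Bayes' rule, P(high-quality | the warranty) = (9/10) / (29/30) = 27/29.

27/29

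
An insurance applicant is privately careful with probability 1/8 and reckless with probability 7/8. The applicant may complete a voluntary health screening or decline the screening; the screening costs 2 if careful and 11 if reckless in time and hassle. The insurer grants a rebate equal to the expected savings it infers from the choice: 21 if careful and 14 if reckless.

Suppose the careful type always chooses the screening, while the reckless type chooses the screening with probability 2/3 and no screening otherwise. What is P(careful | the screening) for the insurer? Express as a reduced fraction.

P(the screening) = (1/8)·1 + (7/8)·(2/3) = 17/24.
By Bayes' rule, P(careful | the screening) = (1/8) / (17/24) = 3/17.

3/17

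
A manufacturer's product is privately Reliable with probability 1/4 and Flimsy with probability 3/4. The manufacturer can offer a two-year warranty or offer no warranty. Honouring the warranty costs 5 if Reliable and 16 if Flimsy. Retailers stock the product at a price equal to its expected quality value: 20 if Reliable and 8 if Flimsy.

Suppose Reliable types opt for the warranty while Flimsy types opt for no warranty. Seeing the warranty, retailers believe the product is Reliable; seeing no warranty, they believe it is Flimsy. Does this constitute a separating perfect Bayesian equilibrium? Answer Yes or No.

Under these beliefs, the warranty earns price 20 and no warranty earns price 8.
Reliable: the warranty nets 20 − 5 = 15; no warranty nets 8. Reliable prefers the warranty.
Flimsy: the warranty nets 20 − 16 = 4; no warranty nets 8. Flimsy prefers no warranty.
Neither type deviates, so the separating profile is an equilibrium.

Yes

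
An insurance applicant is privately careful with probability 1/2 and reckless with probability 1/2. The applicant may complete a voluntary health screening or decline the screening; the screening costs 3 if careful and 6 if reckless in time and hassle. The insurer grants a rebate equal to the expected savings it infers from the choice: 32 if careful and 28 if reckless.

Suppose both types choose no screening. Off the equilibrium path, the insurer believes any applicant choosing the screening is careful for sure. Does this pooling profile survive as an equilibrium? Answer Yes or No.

Yes

On path, the insurer holds the prior and pays 1/2·32 + 1/2·28 = 30. Off path (the screening), believing careful, it pays 32.
careful: no screening nets 30; the screening nets 32 − 3 = 29. careful stays.
reckless: no screening nets 30; the screening nets 32 − 6 = 26. reckless stays.
No type deviates, so pooling is sustained.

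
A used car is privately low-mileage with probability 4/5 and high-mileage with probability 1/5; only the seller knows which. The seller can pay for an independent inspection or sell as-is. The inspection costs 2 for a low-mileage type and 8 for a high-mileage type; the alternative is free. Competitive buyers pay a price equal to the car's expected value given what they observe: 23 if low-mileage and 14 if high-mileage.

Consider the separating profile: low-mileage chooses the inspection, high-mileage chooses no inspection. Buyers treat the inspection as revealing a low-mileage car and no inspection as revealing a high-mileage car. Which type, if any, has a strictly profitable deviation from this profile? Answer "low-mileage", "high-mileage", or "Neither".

The inspection pays 23; no inspection pays 14.
low-mileage: assigned the inspection, nets 23 − 2 = 21; deviating to no inspection nets 14.
high-mileage: assigned no inspection, nets 14; deviating to the inspection nets 23 − 8 = 15.
The high-mileage type gains 1 by deviating.

high-mileage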